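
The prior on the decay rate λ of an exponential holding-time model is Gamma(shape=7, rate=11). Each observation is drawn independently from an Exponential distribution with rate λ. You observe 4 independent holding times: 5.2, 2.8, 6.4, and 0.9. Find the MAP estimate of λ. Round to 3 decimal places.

The Exponential(rate=λ) likelihood is ∝ λ^n e^(−λΣtᵢ). Here n = 4 and Σtᵢ = 5.2 + 2.8 + 6.4 + 0.9 = 15.3.
Posterior ∝ λ^6e^(−11λ) · λ^4e^(−15.3λ) = λ^10e^(−26.3λ), i.e. Gamma(11, 26.3).
Mode = (a−1)/b = 10/26.3 ≈ 0.380.

λ̂_MAP = 0.380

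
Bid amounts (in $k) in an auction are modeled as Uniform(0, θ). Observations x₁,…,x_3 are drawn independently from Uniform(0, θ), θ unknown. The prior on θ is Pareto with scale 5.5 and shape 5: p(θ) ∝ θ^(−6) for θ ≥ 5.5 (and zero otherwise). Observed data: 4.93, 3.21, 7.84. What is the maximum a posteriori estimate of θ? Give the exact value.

θ̂_MAP = 7.84

The Uniform(0, θ) likelihood is θ^(−n) for θ ≥ max(xᵢ), zero otherwise. Here max(xᵢ) = 7.84.
Posterior ∝ θ^(−6) · θ^(−3) = θ^(−9) on θ ≥ max(5.5, 7.84) = 7.84.
This density is strictly decreasing in θ, so the posterior mode lies at the lower boundary of the support.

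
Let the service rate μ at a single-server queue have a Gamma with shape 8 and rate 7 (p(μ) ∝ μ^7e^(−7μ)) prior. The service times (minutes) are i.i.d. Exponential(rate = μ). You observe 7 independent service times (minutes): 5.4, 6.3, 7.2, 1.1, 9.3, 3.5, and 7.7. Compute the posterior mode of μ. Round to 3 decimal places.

The Exponential(rate=μ) likelihood is ∝ μ^n e^(−μΣtᵢ). Here n = 7 and Σtᵢ = 5.4 + 6.3 + 7.2 + 1.1 + 9.3 + 3.5 + 7.7 = 40.5.
Posterior ∝ μ^7e^(−7μ) · μ^7e^(−40.5μ) = μ^14e^(−47.5μ), i.e. Gamma(15, 47.5).
Mode = (a−1)/b = 14/47.5 ≈ 0.295.

μ̂_MAP = 0.295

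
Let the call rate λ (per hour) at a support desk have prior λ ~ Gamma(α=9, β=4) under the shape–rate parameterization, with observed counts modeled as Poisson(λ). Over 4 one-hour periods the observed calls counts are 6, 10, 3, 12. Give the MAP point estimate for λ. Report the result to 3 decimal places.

Σxᵢ = 6+10+3+12 = 31, with n = 4.
Posterior ∝ λ^8e^(−4λ) · λ^31e^(−4λ) = λ^39e^(−8λ), i.e. Gamma(shape=40, rate=8).
The mode of a Gamma(a, b) with a ≥ 1 (shape–rate) is (a−1)/b = 39/8 ≈ 4.875.

λ̂_MAP = 4.875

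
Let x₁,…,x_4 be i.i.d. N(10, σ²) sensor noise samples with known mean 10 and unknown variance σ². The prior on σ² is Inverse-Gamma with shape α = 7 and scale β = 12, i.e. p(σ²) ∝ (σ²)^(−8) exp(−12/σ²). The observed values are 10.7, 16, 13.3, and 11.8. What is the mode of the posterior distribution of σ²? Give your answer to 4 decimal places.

Sum of squared deviations about the known mean: SS = (10.7−10)² + (16−10)² + (13.3−10)² + (11.8−10)² = 50.62.
The Normal likelihood contributes (σ²)^(−n/2) exp(−SS/(2σ²)), so the posterior is Inverse-Gamma(α + n/2, β + SS/2) = Inverse-Gamma(9, 37.31).
The mode of Inverse-Gamma(a, b) is b/(a+1) = 37.31/10 ≈ 3.7310.

σ̂²_MAP = 3.7310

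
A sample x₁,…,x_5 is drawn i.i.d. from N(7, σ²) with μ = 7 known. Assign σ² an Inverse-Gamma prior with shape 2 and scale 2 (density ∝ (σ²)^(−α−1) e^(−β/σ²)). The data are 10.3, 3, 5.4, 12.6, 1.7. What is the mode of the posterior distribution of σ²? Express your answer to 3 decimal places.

σ̂²_MAP = 8.445

Sum of squared deviations about the known mean: SS = (10.3−7)² + (3−7)² + (5.4−7)² + (12.6−7)² + (1.7−7)² = 88.9.
The Normal likelihood contributes (σ²)^(−n/2) exp(−SS/(2σ²)), so the posterior is Inverse-Gamma(α + n/2, β + SS/2) = Inverse-Gamma(4.5, 46.45).
The mode of Inverse-Gamma(a, b) is b/(a+1) = 46.45/5.5 ≈ 8.445.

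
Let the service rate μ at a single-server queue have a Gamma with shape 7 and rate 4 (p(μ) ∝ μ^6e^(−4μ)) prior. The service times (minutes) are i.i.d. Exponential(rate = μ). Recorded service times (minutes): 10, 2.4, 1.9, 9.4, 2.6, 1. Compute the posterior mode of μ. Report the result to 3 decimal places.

The Exponential(rate=μ) likelihood is ∝ μ^n e^(−μΣtᵢ). Here n = 6 and Σtᵢ = 10 + 2.4 + 1.9 + 9.4 + 2.6 + 1 = 27.3.
Posterior ∝ μ^6e^(−4μ) · μ^6e^(−27.3μ) = μ^12e^(−31.3μ), i.e. Gamma(13, 31.3).
Mode = (a−1)/b = 12/31.3 ≈ 0.383.

μ̂_MAP = 0.383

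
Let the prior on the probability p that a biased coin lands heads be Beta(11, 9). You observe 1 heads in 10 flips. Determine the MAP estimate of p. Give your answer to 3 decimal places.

Prior: Beta(11, 9).
Data: 1 success in 10 trials. The binomial likelihood contributes p(1−p)^9, so the posterior is Beta(11+1, 9+9) = Beta(12, 18).
For Beta(a, b) with a, b > 1 the mode is (a−1)/(a+b−2) = 11/28 ≈ 0.393.

p̂_MAP = 0.393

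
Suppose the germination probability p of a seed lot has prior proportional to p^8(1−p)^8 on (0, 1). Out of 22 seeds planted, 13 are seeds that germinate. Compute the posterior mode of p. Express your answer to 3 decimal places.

p̂_MAP = 0.553

The prior density ∝ p^8(1−p)^8 is the kernel of Beta(9, 9).
Data: 13 successes in 22 trials. The binomial likelihood contributes p^13(1−p)^9, so the posterior is Beta(9+13, 9+9) = Beta(22, 18).
For Beta(a, b) with a, b > 1 the mode is (a−1)/(a+b−2) = 21/38 ≈ 0.553.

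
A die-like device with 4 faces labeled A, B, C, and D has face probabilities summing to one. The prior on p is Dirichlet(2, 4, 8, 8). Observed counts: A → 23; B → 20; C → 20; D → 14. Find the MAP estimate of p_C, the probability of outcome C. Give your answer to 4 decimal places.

MAP estimate of p_C = 0.2842

The posterior is Dirichlet(αᵢ + nᵢ) = Dirichlet(25, 24, 28, 22).
For a Dirichlet(a₁,…,a_K) with all aᵢ > 1, the mode has j-th component (aⱼ − 1)/(Σaᵢ − K).
Here Σaᵢ = 99 and K = 4, so p_C = (28 − 1)/(99 − 4) = 27/95 ≈ 0.2842.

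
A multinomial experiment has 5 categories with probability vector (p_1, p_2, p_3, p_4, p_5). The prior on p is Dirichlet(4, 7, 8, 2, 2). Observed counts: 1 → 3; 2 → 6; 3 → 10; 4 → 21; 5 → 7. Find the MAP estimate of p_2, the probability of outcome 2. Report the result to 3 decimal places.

The posterior is Dirichlet(αᵢ + nᵢ) = Dirichlet(7, 13, 18, 23, 9).
For a Dirichlet(a₁,…,a_K) with all aᵢ > 1, the mode has j-th component (aⱼ − 1)/(Σaᵢ − K).
Here Σaᵢ = 70 and K = 5, so p_2 = (13 − 1)/(70 − 5) = 12/65 ≈ 0.185.

MAP estimate: 0.185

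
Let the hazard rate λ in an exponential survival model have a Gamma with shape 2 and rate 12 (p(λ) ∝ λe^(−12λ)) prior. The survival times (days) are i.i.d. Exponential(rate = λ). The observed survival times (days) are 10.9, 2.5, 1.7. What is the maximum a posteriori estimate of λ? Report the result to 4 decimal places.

The Exponential(rate=λ) likelihood is ∝ λ^n e^(−λΣtᵢ). Here n = 3 and Σtᵢ = 10.9 + 2.5 + 1.7 = 15.1.
Posterior ∝ λe^(−12λ) · λ^3e^(−15.1λ) = λ^4e^(−27.1λ), i.e. Gamma(5, 27.1).
Mode = (a−1)/b = 4/27.1 ≈ 0.1476.

λ̂_MAP = 0.1476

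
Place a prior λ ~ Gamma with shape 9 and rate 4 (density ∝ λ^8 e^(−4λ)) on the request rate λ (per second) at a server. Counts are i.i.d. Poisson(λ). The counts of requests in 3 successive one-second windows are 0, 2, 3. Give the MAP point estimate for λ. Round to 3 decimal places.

Σxᵢ = 0+2+3 = 5, with n = 3.
Posterior ∝ λ^8e^(−4λ) · λ^5e^(−3λ) = λ^13e^(−7λ), i.e. Gamma(shape=14, rate=7).
The mode of a Gamma(a, b) with a ≥ 1 (shape–rate) is (a−1)/b = 13/7 ≈ 1.857.

λ̂_MAP = 1.857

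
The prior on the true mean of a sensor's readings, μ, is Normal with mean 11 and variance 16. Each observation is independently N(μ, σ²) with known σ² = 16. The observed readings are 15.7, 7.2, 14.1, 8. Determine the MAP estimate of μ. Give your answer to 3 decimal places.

μ̂_MAP = 11.200

n = 4; x̄ = (15.7 + 7.2 + 14.1 + 8)/4 = 45/4 = 11.25.
For a Normal prior and Normal likelihood with known variance, the posterior is Normal; its mode equals its mean, the precision-weighted average.
Prior precision 1/σ₀² = 1/16 = 0.0625; data precision n/σ² = 4/16 = 0.25.
μ̂ = (0.0625·11 + 0.25·11.25) / (0.0625 + 0.25) = 3.5/0.3125 = 11.200.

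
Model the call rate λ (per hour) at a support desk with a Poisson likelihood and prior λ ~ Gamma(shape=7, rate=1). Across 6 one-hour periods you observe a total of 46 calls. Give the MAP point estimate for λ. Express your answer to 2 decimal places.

λ̂_MAP = 7.43

Σxᵢ = 46, n = 6.
Posterior ∝ λ^6e^(−1λ) · λ^46e^(−6λ) = λ^52e^(−7λ), i.e. Gamma(shape=53, rate=7).
The mode of a Gamma(a, b) with a ≥ 1 (shape–rate) is (a−1)/b = 52/7 ≈ 7.43.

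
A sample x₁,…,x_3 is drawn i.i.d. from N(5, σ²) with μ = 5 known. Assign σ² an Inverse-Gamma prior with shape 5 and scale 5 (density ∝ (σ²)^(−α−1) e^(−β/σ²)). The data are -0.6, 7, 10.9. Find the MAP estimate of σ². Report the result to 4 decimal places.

Sum of squared deviations about the known mean: SS = (-0.6−5)² + (7−5)² + (10.9−5)² = 70.17.
The Normal likelihood contributes (σ²)^(−n/2) exp(−SS/(2σ²)), so the posterior is Inverse-Gamma(α + n/2, β + SS/2) = Inverse-Gamma(6.5, 40.085).
The mode of Inverse-Gamma(a, b) is b/(a+1) = 40.085/7.5 ≈ 5.3447.

σ̂²_MAP = 5.3447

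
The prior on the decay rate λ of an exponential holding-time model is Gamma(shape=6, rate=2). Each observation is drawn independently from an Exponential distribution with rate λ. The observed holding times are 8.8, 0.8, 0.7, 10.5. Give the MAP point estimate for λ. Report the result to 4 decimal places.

λ̂_MAP = 0.3947

The Exponential(rate=λ) likelihood is ∝ λ^n e^(−λΣtᵢ). Here n = 4 and Σtᵢ = 8.8 + 0.8 + 0.7 + 10.5 = 20.8.
Posterior ∝ λ^5e^(−2λ) · λ^4e^(−20.8λ) = λ^9e^(−22.8λ), i.e. Gamma(10, 22.8).
Mode = (a−1)/b = 9/22.8 ≈ 0.3947.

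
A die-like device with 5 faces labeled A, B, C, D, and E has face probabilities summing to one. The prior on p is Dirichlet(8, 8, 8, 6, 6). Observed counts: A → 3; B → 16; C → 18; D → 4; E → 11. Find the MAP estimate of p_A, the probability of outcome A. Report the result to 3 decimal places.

The posterior is Dirichlet(αᵢ + nᵢ) = Dirichlet(11, 24, 26, 10, 17).
For a Dirichlet(a₁,…,a_K) with all aᵢ > 1, the mode has j-th component (aⱼ − 1)/(Σaᵢ − K).
Here Σaᵢ = 88 and K = 5, so p_A = (11 − 1)/(88 − 5) = 10/83 ≈ 0.120.

MAP estimate of p_A = 0.120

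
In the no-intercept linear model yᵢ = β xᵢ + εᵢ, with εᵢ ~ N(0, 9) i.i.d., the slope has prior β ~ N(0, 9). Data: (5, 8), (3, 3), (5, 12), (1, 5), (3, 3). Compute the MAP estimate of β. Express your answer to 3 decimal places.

β̂_MAP = 1.757

log p(β | y) = −Σ(yᵢ − βxᵢ)²/(2·9) − β²/(2·9) + const.
Setting the derivative to zero: Σxᵢ(yᵢ − βxᵢ)/9 − β/9 = 0, so β = Σxᵢyᵢ / (Σxᵢ² + σ²/τ²).
Σxᵢyᵢ = 5·8 + 3·3 + 5·12 + 1·5 + 3·3 = 123; Σxᵢ² = 69; σ²/τ² = 1.
β̂_MAP = 123 / (69 + 1) = 123/70 ≈ 1.757.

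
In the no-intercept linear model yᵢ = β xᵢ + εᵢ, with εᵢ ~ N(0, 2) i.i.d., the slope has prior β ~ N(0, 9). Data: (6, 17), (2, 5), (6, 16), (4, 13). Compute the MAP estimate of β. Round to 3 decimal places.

β̂_MAP = 2.819

log p(β | y) = −Σ(yᵢ − βxᵢ)²/(2·2) − β²/(2·9) + const.
Setting the derivative to zero: Σxᵢ(yᵢ − βxᵢ)/2 − β/9 = 0, so β = Σxᵢyᵢ / (Σxᵢ² + σ²/τ²).
Σxᵢyᵢ = 6·17 + 2·5 + 6·16 + 4·13 = 260; Σxᵢ² = 92; σ²/τ² = 2/9.
β̂_MAP = 260 / (92 + 2/9) = 260/(830/9) = 234/83 ≈ 2.819.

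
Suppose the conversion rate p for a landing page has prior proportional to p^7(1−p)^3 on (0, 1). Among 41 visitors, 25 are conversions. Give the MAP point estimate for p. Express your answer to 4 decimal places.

p̂_MAP = 0.6275

The prior density ∝ p^7(1−p)^3 is the kernel of Beta(8, 4).
Data: 25 successes in 41 trials. The binomial likelihood contributes p^25(1−p)^16, so the posterior is Beta(8+25, 4+16) = Beta(33, 20).
For Beta(a, b) with a, b > 1 the mode is (a−1)/(a+b−2) = 32/51 ≈ 0.6275.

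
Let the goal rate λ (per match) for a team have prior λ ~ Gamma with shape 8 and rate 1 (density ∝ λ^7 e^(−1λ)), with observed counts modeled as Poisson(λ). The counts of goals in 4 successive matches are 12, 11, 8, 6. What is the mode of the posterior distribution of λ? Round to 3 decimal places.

Σxᵢ = 12+11+8+6 = 37, with n = 4.
Posterior ∝ λ^7e^(−1λ) · λ^37e^(−4λ) = λ^44e^(−5λ), i.e. Gamma(shape=45, rate=5).
The mode of a Gamma(a, b) with a ≥ 1 (shape–rate) is (a−1)/b = 44/5 ≈ 8.800.

λ̂_MAP = 8.800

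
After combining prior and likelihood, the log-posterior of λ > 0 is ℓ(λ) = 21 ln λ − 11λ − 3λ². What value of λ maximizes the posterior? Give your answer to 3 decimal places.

λ̂_MAP = 1.167

ℓ'(λ) = 21/λ − 11 − 6λ. Setting this to zero and multiplying by λ: 6λ² + 11λ − 21 = 0.
λ = (−11 + √(11² + 4·6·21)) / (2·6) = (−11 + √625) / 12 = (−11 + 25)/12 = 7/6.
ℓ''(λ) = −21/λ² − 6 < 0, confirming a maximum.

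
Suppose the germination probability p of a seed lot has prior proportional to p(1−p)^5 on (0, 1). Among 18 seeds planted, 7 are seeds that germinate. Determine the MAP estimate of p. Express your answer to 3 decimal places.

The prior density ∝ p(1−p)^5 is the kernel of Beta(2, 6).
Data: 7 successes in 18 trials. The binomial likelihood contributes p^7(1−p)^11, so the posterior is Beta(2+7, 6+11) = Beta(9, 17).
For Beta(a, b) with a, b > 1 the mode is (a−1)/(a+b−2) = 8/24 ≈ 0.333.

p̂_MAP = 0.333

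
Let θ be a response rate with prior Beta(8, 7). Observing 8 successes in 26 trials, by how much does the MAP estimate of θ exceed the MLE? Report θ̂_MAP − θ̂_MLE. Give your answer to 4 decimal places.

Posterior is Beta(16, 25); MAP = (16−1)/(41−2) = 15/39 ≈ 0.38462.
MLE ignores the prior: θ̂_MLE = k/n = 8/26 ≈ 0.30769.
Difference = 15/39 − 8/26 = 1/13 ≈ 0.0769.

MAP − MLE = 0.0769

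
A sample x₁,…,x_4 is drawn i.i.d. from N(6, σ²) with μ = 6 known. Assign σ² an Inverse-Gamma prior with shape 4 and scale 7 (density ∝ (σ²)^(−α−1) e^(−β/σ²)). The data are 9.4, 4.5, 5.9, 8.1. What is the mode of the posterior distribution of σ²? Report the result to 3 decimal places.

σ̂²_MAP = 2.302

Sum of squared deviations about the known mean: SS = (9.4−6)² + (4.5−6)² + (5.9−6)² + (8.1−6)² = 18.23.
The Normal likelihood contributes (σ²)^(−n/2) exp(−SS/(2σ²)), so the posterior is Inverse-Gamma(α + n/2, β + SS/2) = Inverse-Gamma(6, 16.115).
The mode of Inverse-Gamma(a, b) is b/(a+1) = 16.115/7 ≈ 2.302.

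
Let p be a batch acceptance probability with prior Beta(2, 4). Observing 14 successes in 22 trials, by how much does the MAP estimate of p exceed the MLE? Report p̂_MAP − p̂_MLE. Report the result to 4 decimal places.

Posterior is Beta(16, 12); MAP = (16−1)/(28−2) = 15/26 ≈ 0.57692.
MLE ignores the prior: p̂_MLE = k/n = 14/22 ≈ 0.63636.
Difference = 15/26 − 14/22 = -17/286 ≈ -0.0594.

MAP − MLE = -0.0594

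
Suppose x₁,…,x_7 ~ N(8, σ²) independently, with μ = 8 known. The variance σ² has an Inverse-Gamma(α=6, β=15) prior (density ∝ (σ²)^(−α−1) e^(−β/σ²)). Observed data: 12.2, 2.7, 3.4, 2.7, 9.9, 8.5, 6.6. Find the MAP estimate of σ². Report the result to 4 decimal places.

Sum of squared deviations about the known mean: SS = (12.2−8)² + (2.7−8)² + (3.4−8)² + (2.7−8)² + (9.9−8)² + (8.5−8)² + (6.6−8)² = 100.8.
The Normal likelihood contributes (σ²)^(−n/2) exp(−SS/(2σ²)), so the posterior is Inverse-Gamma(α + n/2, β + SS/2) = Inverse-Gamma(9.5, 65.4).
The mode of Inverse-Gamma(a, b) is b/(a+1) = 65.4/10.5 ≈ 6.2286.

σ̂²_MAP = 6.2286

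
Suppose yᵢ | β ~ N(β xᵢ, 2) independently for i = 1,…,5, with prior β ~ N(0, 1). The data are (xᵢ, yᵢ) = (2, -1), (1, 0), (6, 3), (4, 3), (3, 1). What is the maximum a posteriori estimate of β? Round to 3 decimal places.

β̂_MAP = 0.456

log p(β | y) = −Σ(yᵢ − βxᵢ)²/(2·2) − β²/(2·1) + const.
Setting the derivative to zero: Σxᵢ(yᵢ − βxᵢ)/2 − β/1 = 0, so β = Σxᵢyᵢ / (Σxᵢ² + σ²/τ²).
Σxᵢyᵢ = 2·(-1) + 1·0 + 6·3 + 4·3 + 3·1 = 31; Σxᵢ² = 66; σ²/τ² = 2.
β̂_MAP = 31 / (66 + 2) = 31/68 ≈ 0.456.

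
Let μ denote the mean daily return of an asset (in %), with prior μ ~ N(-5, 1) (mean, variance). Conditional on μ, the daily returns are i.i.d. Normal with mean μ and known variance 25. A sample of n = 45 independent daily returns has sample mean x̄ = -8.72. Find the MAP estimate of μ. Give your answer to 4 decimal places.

μ̂_MAP = -7.3914

n = 45, x̄ = -8.72.
For a Normal prior and Normal likelihood with known variance, the posterior is Normal; its mode equals its mean, the precision-weighted average.
Prior precision 1/σ₀² = 1/1 = 1; data precision n/σ² = 45/25 = 1.8.
μ̂ = (1·(-5) + 1.8·(-8.72)) / (1 + 1.8) = (-20.696)/2.8 = -2587/350 ≈ -7.3914.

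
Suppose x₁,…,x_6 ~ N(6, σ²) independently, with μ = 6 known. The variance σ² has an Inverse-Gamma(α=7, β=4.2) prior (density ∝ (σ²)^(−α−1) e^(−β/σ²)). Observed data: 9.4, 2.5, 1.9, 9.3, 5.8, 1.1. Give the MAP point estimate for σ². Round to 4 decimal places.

Sum of squared deviations about the known mean: SS = (9.4−6)² + (2.5−6)² + (1.9−6)² + (9.3−6)² + (5.8−6)² + (1.1−6)² = 75.56.
The Normal likelihood contributes (σ²)^(−n/2) exp(−SS/(2σ²)), so the posterior is Inverse-Gamma(α + n/2, β + SS/2) = Inverse-Gamma(10, 41.98).
The mode of Inverse-Gamma(a, b) is b/(a+1) = 41.98/11 ≈ 3.8164.

σ̂²_MAP = 3.8164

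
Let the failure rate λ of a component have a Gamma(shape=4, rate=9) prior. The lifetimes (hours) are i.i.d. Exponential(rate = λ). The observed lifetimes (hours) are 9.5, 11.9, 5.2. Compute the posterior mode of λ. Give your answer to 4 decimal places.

λ̂_MAP = 0.1685

The Exponential(rate=λ) likelihood is ∝ λ^n e^(−λΣtᵢ). Here n = 3 and Σtᵢ = 9.5 + 11.9 + 5.2 = 26.6.
Posterior ∝ λ^3e^(−9λ) · λ^3e^(−26.6λ) = λ^6e^(−35.6λ), i.e. Gamma(7, 35.6).
Mode = (a−1)/b = 6/35.6 ≈ 0.1685.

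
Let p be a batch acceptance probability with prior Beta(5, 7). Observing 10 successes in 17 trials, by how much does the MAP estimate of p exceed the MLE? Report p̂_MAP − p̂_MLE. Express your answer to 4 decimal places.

MAP − MLE = -0.0697

Posterior is Beta(15, 14); MAP = (15−1)/(29−2) = 14/27 ≈ 0.51852.
MLE ignores the prior: p̂_MLE = k/n = 10/17 ≈ 0.58824.
Difference = 14/27 − 10/17 = -32/459 ≈ -0.0697.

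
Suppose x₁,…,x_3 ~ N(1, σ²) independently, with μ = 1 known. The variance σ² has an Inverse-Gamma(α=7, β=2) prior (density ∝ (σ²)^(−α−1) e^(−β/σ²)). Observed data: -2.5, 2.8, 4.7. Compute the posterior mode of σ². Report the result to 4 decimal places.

Sum of squared deviations about the known mean: SS = (-2.5−1)² + (2.8−1)² + (4.7−1)² = 29.18.
The Normal likelihood contributes (σ²)^(−n/2) exp(−SS/(2σ²)), so the posterior is Inverse-Gamma(α + n/2, β + SS/2) = Inverse-Gamma(8.5, 16.59).
The mode of Inverse-Gamma(a, b) is b/(a+1) = 16.59/9.5 ≈ 1.7463.

σ̂²_MAP = 1.7463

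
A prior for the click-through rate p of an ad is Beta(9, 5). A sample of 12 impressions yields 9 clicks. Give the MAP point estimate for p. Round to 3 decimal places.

p̂_MAP = 0.708

Prior: Beta(9, 5).
Data: 9 successes in 12 trials. The binomial likelihood contributes p^9(1−p)^3, so the posterior is Beta(9+9, 5+3) = Beta(18, 8).
For Beta(a, b) with a, b > 1 the mode is (a−1)/(a+b−2) = 17/24 ≈ 0.708.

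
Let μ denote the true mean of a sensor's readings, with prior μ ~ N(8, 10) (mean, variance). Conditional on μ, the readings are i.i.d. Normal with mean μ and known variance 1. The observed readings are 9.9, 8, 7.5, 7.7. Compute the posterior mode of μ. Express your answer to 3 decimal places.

μ̂_MAP = 8.268

n = 4; x̄ = (9.9 + 8 + 7.5 + 7.7)/4 = 33.1/4 = 8.275.
For a Normal prior and Normal likelihood with known variance, the posterior is Normal; its mode equals its mean, the precision-weighted average.
Prior precision 1/σ₀² = 1/10 = 0.1; data precision n/σ² = 4/1 = 4.
μ̂ = (0.1·8 + 4·8.275) / (0.1 + 4) = 33.9/4.1 = 339/41 ≈ 8.268.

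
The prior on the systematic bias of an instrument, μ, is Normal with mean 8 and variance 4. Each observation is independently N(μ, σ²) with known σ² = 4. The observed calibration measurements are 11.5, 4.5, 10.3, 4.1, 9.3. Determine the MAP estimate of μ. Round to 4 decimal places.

n = 5; x̄ = (11.5 + 4.5 + 10.3 + 4.1 + 9.3)/5 = 39.7/5 = 7.94.
For a Normal prior and Normal likelihood with known variance, the posterior is Normal; its mode equals its mean, the precision-weighted average.
Prior precision 1/σ₀² = 1/4 = 0.25; data precision n/σ² = 5/4 = 1.25.
μ̂ = (0.25·8 + 1.25·7.94) / (0.25 + 1.25) = 11.925/1.5 = 7.9500.

μ̂_MAP = 7.9500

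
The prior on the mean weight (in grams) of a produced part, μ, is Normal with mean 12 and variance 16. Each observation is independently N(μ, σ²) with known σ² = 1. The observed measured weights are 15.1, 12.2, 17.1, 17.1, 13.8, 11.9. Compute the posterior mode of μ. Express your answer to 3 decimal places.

n = 6; x̄ = (15.1 + 12.2 + 17.1 + 17.1 + 13.8 + 11.9)/6 = 87.2/6 = 218/15 ≈ 14.5333.
For a Normal prior and Normal likelihood with known variance, the posterior is Normal; its mode equals its mean, the precision-weighted average.
Prior precision 1/σ₀² = 1/16 = 0.0625; data precision n/σ² = 6/1 = 6.
μ̂ = (0.0625·12 + 6·(218/15)) / (0.0625 + 6) = 87.95/6.0625 = 7036/485 ≈ 14.507.

μ̂_MAP = 14.507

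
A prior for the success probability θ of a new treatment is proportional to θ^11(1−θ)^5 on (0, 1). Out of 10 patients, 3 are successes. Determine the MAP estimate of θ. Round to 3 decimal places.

The prior density ∝ θ^11(1−θ)^5 is the kernel of Beta(12, 6).
Data: 3 successes in 10 trials. The binomial likelihood contributes θ^3(1−θ)^7, so the posterior is Beta(12+3, 6+7) = Beta(15, 13).
For Beta(a, b) with a, b > 1 the mode is (a−1)/(a+b−2) = 14/26 ≈ 0.538.

θ̂_MAP = 0.538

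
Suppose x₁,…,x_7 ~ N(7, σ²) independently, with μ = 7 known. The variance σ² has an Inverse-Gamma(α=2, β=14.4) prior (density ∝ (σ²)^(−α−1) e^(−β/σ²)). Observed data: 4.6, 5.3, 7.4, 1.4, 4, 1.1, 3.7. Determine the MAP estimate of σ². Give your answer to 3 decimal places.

Sum of squared deviations about the known mean: SS = (4.6−7)² + (5.3−7)² + (7.4−7)² + (1.4−7)² + (4−7)² + (1.1−7)² + (3.7−7)² = 94.87.
The Normal likelihood contributes (σ²)^(−n/2) exp(−SS/(2σ²)), so the posterior is Inverse-Gamma(α + n/2, β + SS/2) = Inverse-Gamma(5.5, 61.835).
The mode of Inverse-Gamma(a, b) is b/(a+1) = 61.835/6.5 ≈ 9.513.

σ̂²_MAP = 9.513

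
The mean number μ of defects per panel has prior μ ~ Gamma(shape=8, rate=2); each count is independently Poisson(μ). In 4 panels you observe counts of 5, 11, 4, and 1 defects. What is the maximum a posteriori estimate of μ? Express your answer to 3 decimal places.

μ̂_MAP = 4.667

Σxᵢ = 5+11+4+1 = 21, with n = 4.
Posterior ∝ μ^7e^(−2μ) · μ^21e^(−4μ) = μ^28e^(−6μ), i.e. Gamma(shape=29, rate=6).
The mode of a Gamma(a, b) with a ≥ 1 (shape–rate) is (a−1)/b = 28/6 ≈ 4.667.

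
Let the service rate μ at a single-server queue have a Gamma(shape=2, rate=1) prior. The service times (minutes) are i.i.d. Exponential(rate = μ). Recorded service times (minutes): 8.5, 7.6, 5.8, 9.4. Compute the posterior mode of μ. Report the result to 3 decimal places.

μ̂_MAP = 0.155

The Exponential(rate=μ) likelihood is ∝ μ^n e^(−μΣtᵢ). Here n = 4 and Σtᵢ = 8.5 + 7.6 + 5.8 + 9.4 = 31.3.
Posterior ∝ μe^(−1μ) · μ^4e^(−31.3μ) = μ^5e^(−32.3μ), i.e. Gamma(6, 32.3).
Mode = (a−1)/b = 5/32.3 ≈ 0.155.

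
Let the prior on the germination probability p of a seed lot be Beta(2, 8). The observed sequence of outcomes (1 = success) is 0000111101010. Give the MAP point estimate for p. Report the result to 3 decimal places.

Prior: Beta(2, 8).
Data: 6 successes in 13 trials (from the sequence). The binomial likelihood contributes p^6(1−p)^7, so the posterior is Beta(2+6, 8+7) = Beta(8, 15).
For Beta(a, b) with a, b > 1 the mode is (a−1)/(a+b−2) = 7/21 ≈ 0.333.

p̂_MAP = 0.333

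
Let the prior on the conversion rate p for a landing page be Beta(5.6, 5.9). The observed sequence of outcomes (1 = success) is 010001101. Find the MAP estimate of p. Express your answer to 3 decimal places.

p̂_MAP = 0.465

Prior: Beta(5.6, 5.9).
Data: 4 successes in 9 trials (from the sequence). The binomial likelihood contributes p^4(1−p)^5, so the posterior is Beta(5.6+4, 5.9+5) = Beta(9.6, 10.9).
For Beta(a, b) with a, b > 1 the mode is (a−1)/(a+b−2) = 8.6/18.5 ≈ 0.465.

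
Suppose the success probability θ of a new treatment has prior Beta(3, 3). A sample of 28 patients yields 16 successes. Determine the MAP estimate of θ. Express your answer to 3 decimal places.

Prior: Beta(3, 3).
Data: 16 successes in 28 trials. The binomial likelihood contributes θ^16(1−θ)^12, so the posterior is Beta(3+16, 3+12) = Beta(19, 15).
For Beta(a, b) with a, b > 1 the mode is (a−1)/(a+b−2) = 18/32 ≈ 0.563.

θ̂_MAP = 0.563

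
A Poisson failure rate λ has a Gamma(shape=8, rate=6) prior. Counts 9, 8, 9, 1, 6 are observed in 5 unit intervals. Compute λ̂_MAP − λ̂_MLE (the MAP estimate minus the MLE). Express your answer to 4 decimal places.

MAP − MLE = -2.9636

Σxᵢ = 33. Posterior is Gamma(41, 11); MAP = (41−1)/11 = 40/11 ≈ 3.63636.
MLE = x̄ = 33/5 ≈ 6.60000.
Difference = 40/11 − 33/5 = -163/55 ≈ -2.9636.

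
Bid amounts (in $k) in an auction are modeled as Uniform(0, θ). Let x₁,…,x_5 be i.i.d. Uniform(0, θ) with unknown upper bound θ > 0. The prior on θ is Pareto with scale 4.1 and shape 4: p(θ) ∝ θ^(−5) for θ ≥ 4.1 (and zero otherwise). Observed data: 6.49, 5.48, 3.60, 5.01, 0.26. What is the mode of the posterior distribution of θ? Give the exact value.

θ̂_MAP = 6.49

The Uniform(0, θ) likelihood is θ^(−n) for θ ≥ max(xᵢ), zero otherwise. Here max(xᵢ) = 6.49.
Posterior ∝ θ^(−5) · θ^(−5) = θ^(−10) on θ ≥ max(4.1, 6.49) = 6.49.
This density is strictly decreasing in θ, so the posterior mode lies at the lower boundary of the support.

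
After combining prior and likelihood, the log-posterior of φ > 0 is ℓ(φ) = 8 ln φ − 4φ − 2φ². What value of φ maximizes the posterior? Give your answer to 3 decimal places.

φ̂_MAP = 1.000

ℓ'(φ) = 8/φ − 4 − 4φ. Setting this to zero and multiplying by φ: 4φ² + 4φ − 8 = 0.
φ = (−4 + √(4² + 4·4·8)) / (2·4) = (−4 + √144) / 8 = (−4 + 12)/8 = 1.
ℓ''(φ) = −8/φ² − 4 < 0, confirming a maximum.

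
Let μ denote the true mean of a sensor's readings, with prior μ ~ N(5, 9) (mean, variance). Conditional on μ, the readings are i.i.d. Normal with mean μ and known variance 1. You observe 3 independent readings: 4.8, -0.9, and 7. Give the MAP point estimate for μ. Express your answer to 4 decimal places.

n = 3; x̄ = (4.8 + (-0.9) + 7)/3 = 10.9/3 = 109/30 ≈ 3.6333.
For a Normal prior and Normal likelihood with known variance, the posterior is Normal; its mode equals its mean, the precision-weighted average.
Prior precision 1/σ₀² = 1/9; data precision n/σ² = 3/1 = 3.
μ̂ = ((1/9)·5 + 3·(109/30)) / (1/9 + 3) = (1031/90)/(28/9) = 1031/280 ≈ 3.6821.

μ̂_MAP = 3.6821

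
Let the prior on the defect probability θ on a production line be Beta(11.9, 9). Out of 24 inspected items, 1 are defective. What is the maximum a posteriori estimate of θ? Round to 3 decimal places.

Prior: Beta(11.9, 9).
Data: 1 success in 24 trials. The binomial likelihood contributes θ(1−θ)^23, so the posterior is Beta(11.9+1, 9+23) = Beta(12.9, 32).
For Beta(a, b) with a, b > 1 the mode is (a−1)/(a+b−2) = 11.9/42.9 ≈ 0.277.

θ̂_MAP = 0.277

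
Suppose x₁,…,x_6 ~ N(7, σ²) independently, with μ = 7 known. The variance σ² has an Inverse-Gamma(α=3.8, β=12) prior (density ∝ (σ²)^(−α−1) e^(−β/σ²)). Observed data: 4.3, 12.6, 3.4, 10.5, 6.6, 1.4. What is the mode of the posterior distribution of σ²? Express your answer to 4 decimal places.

Sum of squared deviations about the known mean: SS = (4.3−7)² + (12.6−7)² + (3.4−7)² + (10.5−7)² + (6.6−7)² + (1.4−7)² = 95.38.
The Normal likelihood contributes (σ²)^(−n/2) exp(−SS/(2σ²)), so the posterior is Inverse-Gamma(α + n/2, β + SS/2) = Inverse-Gamma(6.8, 59.69).
The mode of Inverse-Gamma(a, b) is b/(a+1) = 59.69/7.8 ≈ 7.6526.

σ̂²_MAP = 7.6526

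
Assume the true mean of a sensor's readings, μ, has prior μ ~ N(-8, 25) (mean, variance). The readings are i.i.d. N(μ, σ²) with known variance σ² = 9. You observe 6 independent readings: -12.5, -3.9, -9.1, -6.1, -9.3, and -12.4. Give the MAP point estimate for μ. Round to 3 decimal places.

n = 6; x̄ = ((-12.5) + (-3.9) + (-9.1) + (-6.1) + (-9.3) + (-12.4))/6 = -53.3/6 = -533/60 ≈ -8.8833.
For a Normal prior and Normal likelihood with known variance, the posterior is Normal; its mode equals its mean, the precision-weighted average.
Prior precision 1/σ₀² = 1/25 = 0.04; data precision n/σ² = 6/9 = 2/3.
μ̂ = (0.04·(-8) + (2/3)·(-533/60)) / (0.04 + 2/3) = (-2809/450)/(53/75) = -53/6 ≈ -8.833.

μ̂_MAP = -8.833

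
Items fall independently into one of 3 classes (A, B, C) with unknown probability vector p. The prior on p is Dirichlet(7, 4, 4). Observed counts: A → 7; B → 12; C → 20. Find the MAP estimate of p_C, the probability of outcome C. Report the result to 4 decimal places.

The posterior is Dirichlet(αᵢ + nᵢ) = Dirichlet(14, 16, 24).
For a Dirichlet(a₁,…,a_K) with all aᵢ > 1, the mode has j-th component (aⱼ − 1)/(Σaᵢ − K).
Here Σaᵢ = 54 and K = 3, so p_C = (24 − 1)/(54 − 3) = 23/51 ≈ 0.4510.

MAP estimate of p_C = 0.4510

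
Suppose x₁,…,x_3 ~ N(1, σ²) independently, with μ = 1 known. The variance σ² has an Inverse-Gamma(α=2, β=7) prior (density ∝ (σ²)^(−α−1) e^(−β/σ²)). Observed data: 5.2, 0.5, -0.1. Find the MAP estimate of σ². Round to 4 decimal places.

Sum of squared deviations about the known mean: SS = (5.2−1)² + (0.5−1)² + (-0.1−1)² = 19.1.
The Normal likelihood contributes (σ²)^(−n/2) exp(−SS/(2σ²)), so the posterior is Inverse-Gamma(α + n/2, β + SS/2) = Inverse-Gamma(3.5, 16.55).
The mode of Inverse-Gamma(a, b) is b/(a+1) = 16.55/4.5 ≈ 3.6778.

σ̂²_MAP = 3.6778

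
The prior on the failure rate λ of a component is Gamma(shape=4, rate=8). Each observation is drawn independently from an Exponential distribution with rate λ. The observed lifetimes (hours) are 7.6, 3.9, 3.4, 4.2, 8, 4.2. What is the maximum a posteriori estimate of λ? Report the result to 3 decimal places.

λ̂_MAP = 0.229

The Exponential(rate=λ) likelihood is ∝ λ^n e^(−λΣtᵢ). Here n = 6 and Σtᵢ = 7.6 + 3.9 + 3.4 + 4.2 + 8 + 4.2 = 31.3.
Posterior ∝ λ^3e^(−8λ) · λ^6e^(−31.3λ) = λ^9e^(−39.3λ), i.e. Gamma(10, 39.3).
Mode = (a−1)/b = 9/39.3 ≈ 0.229.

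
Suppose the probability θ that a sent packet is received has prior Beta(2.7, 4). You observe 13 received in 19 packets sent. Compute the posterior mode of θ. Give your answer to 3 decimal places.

θ̂_MAP = 0.620

Prior: Beta(2.7, 4).
Data: 13 successes in 19 trials. The binomial likelihood contributes θ^13(1−θ)^6, so the posterior is Beta(2.7+13, 4+6) = Beta(15.7, 10).
For Beta(a, b) with a, b > 1 the mode is (a−1)/(a+b−2) = 14.7/23.7 ≈ 0.620.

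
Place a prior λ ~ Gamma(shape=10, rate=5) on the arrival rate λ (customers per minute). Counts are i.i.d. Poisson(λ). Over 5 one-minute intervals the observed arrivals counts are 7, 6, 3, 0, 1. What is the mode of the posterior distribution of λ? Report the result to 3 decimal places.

Σxᵢ = 7+6+3+0+1 = 17, with n = 5.
Posterior ∝ λ^9e^(−5λ) · λ^17e^(−5λ) = λ^26e^(−10λ), i.e. Gamma(shape=27, rate=10).
The mode of a Gamma(a, b) with a ≥ 1 (shape–rate) is (a−1)/b = 26/10 ≈ 2.600.

λ̂_MAP = 2.600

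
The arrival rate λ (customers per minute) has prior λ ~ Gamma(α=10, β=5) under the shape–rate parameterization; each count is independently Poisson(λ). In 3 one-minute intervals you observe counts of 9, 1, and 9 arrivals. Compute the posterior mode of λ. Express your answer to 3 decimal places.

λ̂_MAP = 3.500

Σxᵢ = 9+1+9 = 19, with n = 3.
Posterior ∝ λ^9e^(−5λ) · λ^19e^(−3λ) = λ^28e^(−8λ), i.e. Gamma(shape=29, rate=8).
The mode of a Gamma(a, b) with a ≥ 1 (shape–rate) is (a−1)/b = 28/8 ≈ 3.500.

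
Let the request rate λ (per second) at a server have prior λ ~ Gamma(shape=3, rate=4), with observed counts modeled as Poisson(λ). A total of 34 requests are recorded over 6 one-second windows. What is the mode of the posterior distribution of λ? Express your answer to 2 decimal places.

λ̂_MAP = 3.60

Σxᵢ = 34, n = 6.
Posterior ∝ λ^2e^(−4λ) · λ^34e^(−6λ) = λ^36e^(−10λ), i.e. Gamma(shape=37, rate=10).
The mode of a Gamma(a, b) with a ≥ 1 (shape–rate) is (a−1)/b = 36/10 ≈ 3.60.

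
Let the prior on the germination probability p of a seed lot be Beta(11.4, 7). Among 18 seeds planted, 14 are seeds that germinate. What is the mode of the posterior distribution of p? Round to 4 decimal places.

p̂_MAP = 0.7093

Prior: Beta(11.4, 7).
Data: 14 successes in 18 trials. The binomial likelihood contributes p^14(1−p)^4, so the posterior is Beta(11.4+14, 7+4) = Beta(25.4, 11).
For Beta(a, b) with a, b > 1 the mode is (a−1)/(a+b−2) = 24.4/34.4 ≈ 0.7093.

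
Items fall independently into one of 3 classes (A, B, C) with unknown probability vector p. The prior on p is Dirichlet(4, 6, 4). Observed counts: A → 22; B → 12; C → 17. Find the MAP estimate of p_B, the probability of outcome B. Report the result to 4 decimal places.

The posterior is Dirichlet(αᵢ + nᵢ) = Dirichlet(26, 18, 21).
For a Dirichlet(a₁,…,a_K) with all aᵢ > 1, the mode has j-th component (aⱼ − 1)/(Σaᵢ − K).
Here Σaᵢ = 65 and K = 3, so p_B = (18 − 1)/(65 − 3) = 17/62 ≈ 0.2742.

MAP estimate of p_B = 0.2742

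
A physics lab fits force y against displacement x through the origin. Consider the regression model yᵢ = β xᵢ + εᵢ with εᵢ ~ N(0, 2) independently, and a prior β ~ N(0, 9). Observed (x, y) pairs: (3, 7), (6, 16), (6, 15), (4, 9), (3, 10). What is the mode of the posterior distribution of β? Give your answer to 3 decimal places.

log p(β | y) = −Σ(yᵢ − βxᵢ)²/(2·2) − β²/(2·9) + const.
Setting the derivative to zero: Σxᵢ(yᵢ − βxᵢ)/2 − β/9 = 0, so β = Σxᵢyᵢ / (Σxᵢ² + σ²/τ²).
Σxᵢyᵢ = 3·7 + 6·16 + 6·15 + 4·9 + 3·10 = 273; Σxᵢ² = 106; σ²/τ² = 2/9.
β̂_MAP = 273 / (106 + 2/9) = 273/(956/9) = 2457/956 ≈ 2.570.

β̂_MAP = 2.570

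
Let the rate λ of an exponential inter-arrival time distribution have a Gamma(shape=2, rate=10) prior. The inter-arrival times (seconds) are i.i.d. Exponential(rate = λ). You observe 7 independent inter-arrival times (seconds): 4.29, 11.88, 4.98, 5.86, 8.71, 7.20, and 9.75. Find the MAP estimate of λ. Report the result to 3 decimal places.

λ̂_MAP = 0.128

The Exponential(rate=λ) likelihood is ∝ λ^n e^(−λΣtᵢ). Here n = 7 and Σtᵢ = 4.29 + 11.88 + 4.98 + 5.86 + 8.71 + 7.20 + 9.75 = 52.67.
Posterior ∝ λe^(−10λ) · λ^7e^(−52.67λ) = λ^8e^(−62.67λ), i.e. Gamma(9, 62.67).
Mode = (a−1)/b = 8/62.67 ≈ 0.128.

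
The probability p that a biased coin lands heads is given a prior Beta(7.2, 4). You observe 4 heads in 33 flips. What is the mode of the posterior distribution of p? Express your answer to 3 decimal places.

p̂_MAP = 0.242

Prior: Beta(7.2, 4).
Data: 4 successes in 33 trials. The binomial likelihood contributes p^4(1−p)^29, so the posterior is Beta(7.2+4, 4+29) = Beta(11.2, 33).
For Beta(a, b) with a, b > 1 the mode is (a−1)/(a+b−2) = 10.2/42.2 ≈ 0.242.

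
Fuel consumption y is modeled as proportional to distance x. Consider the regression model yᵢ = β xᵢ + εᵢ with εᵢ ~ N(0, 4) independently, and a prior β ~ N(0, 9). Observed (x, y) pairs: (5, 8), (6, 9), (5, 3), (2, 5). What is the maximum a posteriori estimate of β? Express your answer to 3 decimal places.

β̂_MAP = 1.316

log p(β | y) = −Σ(yᵢ − βxᵢ)²/(2·4) − β²/(2·9) + const.
Setting the derivative to zero: Σxᵢ(yᵢ − βxᵢ)/4 − β/9 = 0, so β = Σxᵢyᵢ / (Σxᵢ² + σ²/τ²).
Σxᵢyᵢ = 5·8 + 6·9 + 5·3 + 2·5 = 119; Σxᵢ² = 90; σ²/τ² = 4/9.
β̂_MAP = 119 / (90 + 4/9) = 119/(814/9) = 1071/814 ≈ 1.316.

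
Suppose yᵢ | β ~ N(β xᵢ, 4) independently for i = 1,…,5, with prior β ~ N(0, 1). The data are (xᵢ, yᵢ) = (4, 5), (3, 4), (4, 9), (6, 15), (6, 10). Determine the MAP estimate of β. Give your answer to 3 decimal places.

log p(β | y) = −Σ(yᵢ − βxᵢ)²/(2·4) − β²/(2·1) + const.
Setting the derivative to zero: Σxᵢ(yᵢ − βxᵢ)/4 − β/1 = 0, so β = Σxᵢyᵢ / (Σxᵢ² + σ²/τ²).
Σxᵢyᵢ = 4·5 + 3·4 + 4·9 + 6·15 + 6·10 = 218; Σxᵢ² = 113; σ²/τ² = 4.
β̂_MAP = 218 / (113 + 4) = 218/117 ≈ 1.863.

β̂_MAP = 1.863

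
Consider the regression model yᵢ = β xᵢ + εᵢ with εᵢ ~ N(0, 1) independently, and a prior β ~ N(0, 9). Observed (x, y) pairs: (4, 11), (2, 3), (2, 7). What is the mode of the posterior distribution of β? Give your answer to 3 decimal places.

β̂_MAP = 2.654

log p(β | y) = −Σ(yᵢ − βxᵢ)²/(2·1) − β²/(2·9) + const.
Setting the derivative to zero: Σxᵢ(yᵢ − βxᵢ)/1 − β/9 = 0, so β = Σxᵢyᵢ / (Σxᵢ² + σ²/τ²).
Σxᵢyᵢ = 4·11 + 2·3 + 2·7 = 64; Σxᵢ² = 24; σ²/τ² = 1/9.
β̂_MAP = 64 / (24 + 1/9) = 64/(217/9) = 576/217 ≈ 2.654.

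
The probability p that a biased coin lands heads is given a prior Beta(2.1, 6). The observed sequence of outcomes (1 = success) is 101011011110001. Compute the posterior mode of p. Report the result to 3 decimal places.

p̂_MAP = 0.479

Prior: Beta(2.1, 6).
Data: 9 successes in 15 trials (from the sequence). The binomial likelihood contributes p^9(1−p)^6, so the posterior is Beta(2.1+9, 6+6) = Beta(11.1, 12).
For Beta(a, b) with a, b > 1 the mode is (a−1)/(a+b−2) = 10.1/21.1 ≈ 0.479.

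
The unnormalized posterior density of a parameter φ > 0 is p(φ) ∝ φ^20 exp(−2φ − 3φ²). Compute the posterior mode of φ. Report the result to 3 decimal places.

ℓ'(φ) = 20/φ − 2 − 6φ. Setting this to zero and multiplying by φ: 6φ² + 2φ − 20 = 0.
φ = (−2 + √(2² + 4·6·20)) / (2·6) = (−2 + √484) / 12 = (−2 + 22)/12 = 5/3.
ℓ''(φ) = −20/φ² − 6 < 0, confirming a maximum.

φ̂_MAP = 1.667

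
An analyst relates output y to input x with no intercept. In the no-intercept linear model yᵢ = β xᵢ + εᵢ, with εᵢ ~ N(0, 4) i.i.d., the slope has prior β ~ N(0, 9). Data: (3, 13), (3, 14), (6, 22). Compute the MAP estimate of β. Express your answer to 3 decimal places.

β̂_MAP = 3.912

log p(β | y) = −Σ(yᵢ − βxᵢ)²/(2·4) − β²/(2·9) + const.
Setting the derivative to zero: Σxᵢ(yᵢ − βxᵢ)/4 − β/9 = 0, so β = Σxᵢyᵢ / (Σxᵢ² + σ²/τ²).
Σxᵢyᵢ = 3·13 + 3·14 + 6·22 = 213; Σxᵢ² = 54; σ²/τ² = 4/9.
β̂_MAP = 213 / (54 + 4/9) = 213/(490/9) = 1917/490 ≈ 3.912.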